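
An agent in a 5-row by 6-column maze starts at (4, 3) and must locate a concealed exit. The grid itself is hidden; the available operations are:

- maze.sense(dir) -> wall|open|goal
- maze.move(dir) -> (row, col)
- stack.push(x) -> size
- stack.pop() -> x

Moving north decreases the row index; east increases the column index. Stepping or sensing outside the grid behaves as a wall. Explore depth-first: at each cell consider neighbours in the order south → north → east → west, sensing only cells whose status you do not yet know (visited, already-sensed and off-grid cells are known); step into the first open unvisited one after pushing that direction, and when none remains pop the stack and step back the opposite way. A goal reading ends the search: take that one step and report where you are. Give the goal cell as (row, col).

~$ sense dir→north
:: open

~$ push x→north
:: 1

~$ move dir→north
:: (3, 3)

~$ sense dir→north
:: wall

~$ sense dir→east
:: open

~$ push x→east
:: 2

~$ move dir→east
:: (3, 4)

~$ sense dir→south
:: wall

~$ sense dir→north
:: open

~$ push x→north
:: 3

~$ move dir→north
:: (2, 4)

~$ sense dir→north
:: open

~$ push x→north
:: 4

~$ move dir→north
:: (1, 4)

~$ sense dir→north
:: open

~$ push x→north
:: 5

~$ move dir→north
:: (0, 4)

~$ sense dir→east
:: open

~$ push x→east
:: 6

~$ move dir→east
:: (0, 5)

~$ sense dir→south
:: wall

~$ pop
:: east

~$ move dir→west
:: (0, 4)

~$ sense dir→west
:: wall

~$ pop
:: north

~$ move dir→south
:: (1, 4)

~$ sense dir→west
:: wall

~$ pop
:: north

~$ move dir→south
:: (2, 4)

~$ sense dir→east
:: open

~$ push x→east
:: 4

~$ move dir→east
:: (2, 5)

~$ sense dir→south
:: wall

~$ pop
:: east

~$ move dir→west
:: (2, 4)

~$ pop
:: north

~$ move dir→south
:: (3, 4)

~$ pop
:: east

~$ move dir→west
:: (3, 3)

~$ sense dir→west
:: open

~$ push x→west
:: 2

~$ move dir→west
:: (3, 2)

~$ sense dir→south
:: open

~$ push x→south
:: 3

~$ move dir→south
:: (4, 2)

~$ sense dir→west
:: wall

~$ pop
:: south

~$ move dir→north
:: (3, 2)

~$ sense dir→north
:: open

~$ push x→north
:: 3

~$ move dir→north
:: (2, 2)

~$ sense dir→north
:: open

~$ push x→north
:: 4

~$ move dir→north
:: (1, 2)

~$ sense dir→north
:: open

~$ push x→north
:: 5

~$ move dir→north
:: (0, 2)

~$ sense dir→west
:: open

~$ push x→west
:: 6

~$ move dir→west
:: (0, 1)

~$ sense dir→south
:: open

~$ push x→south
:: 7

~$ move dir→south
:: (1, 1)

~$ sense dir→south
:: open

~$ push x→south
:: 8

~$ move dir→south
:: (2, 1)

~$ sense dir→south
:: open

~$ push x→south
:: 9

~$ move dir→south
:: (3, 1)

~$ sense dir→west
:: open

~$ push x→west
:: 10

~$ move dir→west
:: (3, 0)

~$ sense dir→south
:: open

~$ push x→south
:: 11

~$ move dir→south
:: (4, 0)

~$ pop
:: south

~$ move dir→north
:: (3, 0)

~$ sense dir→north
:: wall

~$ pop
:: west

~$ move dir→east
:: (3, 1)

~$ pop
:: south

~$ move dir→north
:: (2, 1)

~$ pop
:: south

~$ move dir→north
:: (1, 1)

~$ sense dir→west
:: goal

~$ move dir→west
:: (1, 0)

Answer: (1, 0)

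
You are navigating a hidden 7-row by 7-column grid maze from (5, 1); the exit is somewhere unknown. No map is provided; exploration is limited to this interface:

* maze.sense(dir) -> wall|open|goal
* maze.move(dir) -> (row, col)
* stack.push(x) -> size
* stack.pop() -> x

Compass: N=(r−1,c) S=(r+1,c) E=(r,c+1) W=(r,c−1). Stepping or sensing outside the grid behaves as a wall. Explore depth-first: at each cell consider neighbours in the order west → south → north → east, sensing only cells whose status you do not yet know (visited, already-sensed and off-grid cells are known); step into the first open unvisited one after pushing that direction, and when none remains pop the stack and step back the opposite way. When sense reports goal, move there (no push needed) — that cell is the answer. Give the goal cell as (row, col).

>>> maze.sense dir→west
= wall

>>> maze.sense dir→south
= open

>>> stack.push x→south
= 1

>>> maze.move dir→south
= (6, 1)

>>> maze.sense dir→west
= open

>>> stack.push x→west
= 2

>>> maze.move dir→west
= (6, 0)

>>> stack.pop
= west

>>> maze.move dir→east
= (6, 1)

>>> maze.sense dir→east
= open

>>> stack.push x→east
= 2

>>> maze.move dir→east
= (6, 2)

>>> maze.sense dir→north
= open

>>> stack.push x→north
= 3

>>> maze.move dir→north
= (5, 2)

>>> maze.sense dir→north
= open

>>> stack.push x→north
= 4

>>> maze.move dir→north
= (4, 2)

>>> maze.sense dir→west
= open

>>> stack.push x→west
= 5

>>> maze.move dir→west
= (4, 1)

>>> maze.sense dir→west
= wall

>>> maze.sense dir→north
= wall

>>> stack.pop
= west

>>> maze.move dir→east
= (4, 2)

>>> maze.sense dir→north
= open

>>> stack.push x→north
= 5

>>> maze.move dir→north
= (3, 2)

>>> maze.sense dir→north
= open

>>> stack.push x→north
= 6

>>> maze.move dir→north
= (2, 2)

>>> maze.sense dir→west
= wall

>>> maze.sense dir→north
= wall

>>> maze.sense dir→east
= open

>>> stack.push x→east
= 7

>>> maze.move dir→east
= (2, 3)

>>> maze.sense dir→south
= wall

>>> maze.sense dir→north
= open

>>> stack.push x→north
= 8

>>> maze.move dir→north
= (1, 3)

>>> maze.sense dir→north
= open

>>> stack.push x→north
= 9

>>> maze.move dir→north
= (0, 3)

>>> maze.sense dir→west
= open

>>> stack.push x→west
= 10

>>> maze.move dir→west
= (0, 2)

>>> maze.sense dir→west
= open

>>> stack.push x→west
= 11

>>> maze.move dir→west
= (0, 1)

>>> maze.sense dir→west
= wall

>>> maze.sense dir→south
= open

>>> stack.push x→south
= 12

>>> maze.move dir→south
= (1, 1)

>>> maze.sense dir→west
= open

>>> stack.push x→west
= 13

>>> maze.move dir→west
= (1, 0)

>>> maze.sense dir→south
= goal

>>> maze.move dir→south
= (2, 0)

Answer: (2, 0)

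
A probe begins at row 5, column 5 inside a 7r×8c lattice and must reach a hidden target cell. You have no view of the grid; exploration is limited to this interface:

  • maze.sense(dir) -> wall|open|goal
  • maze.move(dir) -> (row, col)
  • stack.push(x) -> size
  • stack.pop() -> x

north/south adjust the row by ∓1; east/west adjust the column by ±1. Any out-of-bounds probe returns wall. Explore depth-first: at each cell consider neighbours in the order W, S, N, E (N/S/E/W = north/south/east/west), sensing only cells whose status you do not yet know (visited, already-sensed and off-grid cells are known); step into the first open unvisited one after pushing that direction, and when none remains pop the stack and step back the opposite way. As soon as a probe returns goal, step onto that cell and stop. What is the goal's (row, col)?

→ sense(dir=west)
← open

→ push(x=west)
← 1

→ move(dir=west)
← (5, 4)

→ sense(dir=west)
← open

→ push(x=west)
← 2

→ move(dir=west)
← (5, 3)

→ sense(dir=west)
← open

→ push(x=west)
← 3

→ move(dir=west)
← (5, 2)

→ sense(dir=west)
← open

→ push(x=west)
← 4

→ move(dir=west)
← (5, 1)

→ sense(dir=west)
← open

→ push(x=west)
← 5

→ move(dir=west)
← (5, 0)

→ sense(dir=south)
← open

→ push(x=south)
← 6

→ move(dir=south)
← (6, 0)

→ sense(dir=east)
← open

→ push(x=east)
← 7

→ move(dir=east)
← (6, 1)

→ sense(dir=east)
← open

→ push(x=east)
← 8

→ move(dir=east)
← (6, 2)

→ sense(dir=east)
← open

→ push(x=east)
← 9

→ move(dir=east)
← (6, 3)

→ sense(dir=east)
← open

→ push(x=east)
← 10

→ move(dir=east)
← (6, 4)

→ sense(dir=east)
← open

→ push(x=east)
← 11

→ move(dir=east)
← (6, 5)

→ sense(dir=east)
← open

→ push(x=east)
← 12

→ move(dir=east)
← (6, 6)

→ sense(dir=north)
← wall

→ sense(dir=east)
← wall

→ pop()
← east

→ move(dir=west)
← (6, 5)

→ pop()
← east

→ move(dir=west)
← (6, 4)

→ pop()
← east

→ move(dir=west)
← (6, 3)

→ pop()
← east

→ move(dir=west)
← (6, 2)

→ pop()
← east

→ move(dir=west)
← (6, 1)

→ pop()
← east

→ move(dir=west)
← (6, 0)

→ pop()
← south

→ move(dir=north)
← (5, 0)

→ sense(dir=north)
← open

→ push(x=north)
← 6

→ move(dir=north)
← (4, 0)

→ sense(dir=north)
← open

→ push(x=north)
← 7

→ move(dir=north)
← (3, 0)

→ sense(dir=north)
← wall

→ sense(dir=east)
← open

→ push(x=east)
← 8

→ move(dir=east)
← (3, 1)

→ sense(dir=south)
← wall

→ sense(dir=north)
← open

→ push(x=north)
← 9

→ move(dir=north)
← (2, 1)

→ sense(dir=north)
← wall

→ sense(dir=east)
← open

→ push(x=east)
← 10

→ move(dir=east)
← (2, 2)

→ sense(dir=south)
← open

→ push(x=south)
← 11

→ move(dir=south)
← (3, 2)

→ sense(dir=south)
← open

→ push(x=south)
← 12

→ move(dir=south)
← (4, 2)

→ sense(dir=east)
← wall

→ pop()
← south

→ move(dir=north)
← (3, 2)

→ sense(dir=east)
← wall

→ pop()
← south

→ move(dir=north)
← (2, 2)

→ sense(dir=north)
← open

→ push(x=north)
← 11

→ move(dir=north)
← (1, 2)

→ sense(dir=north)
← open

→ push(x=north)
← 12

→ move(dir=north)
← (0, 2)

→ sense(dir=west)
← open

→ push(x=west)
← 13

→ move(dir=west)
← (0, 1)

→ sense(dir=west)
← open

→ push(x=west)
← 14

→ move(dir=west)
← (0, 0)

→ sense(dir=south)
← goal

→ move(dir=south)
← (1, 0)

Answer: (1, 0)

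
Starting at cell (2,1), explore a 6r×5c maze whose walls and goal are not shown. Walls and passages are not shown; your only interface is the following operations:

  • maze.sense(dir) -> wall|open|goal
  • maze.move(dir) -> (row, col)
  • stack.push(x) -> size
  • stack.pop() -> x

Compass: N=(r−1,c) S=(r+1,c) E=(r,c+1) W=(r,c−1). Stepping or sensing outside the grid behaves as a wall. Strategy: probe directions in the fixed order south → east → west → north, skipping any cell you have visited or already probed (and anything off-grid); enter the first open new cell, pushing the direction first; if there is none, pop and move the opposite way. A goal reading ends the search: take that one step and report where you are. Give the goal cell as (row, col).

$ sense dir→south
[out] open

$ push x→south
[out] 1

$ move dir→south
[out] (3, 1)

$ sense dir→south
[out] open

$ push x→south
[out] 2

$ move dir→south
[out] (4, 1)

$ sense dir→south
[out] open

$ push x→south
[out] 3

$ move dir→south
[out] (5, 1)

$ sense dir→east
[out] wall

$ sense dir→west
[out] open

$ push x→west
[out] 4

$ move dir→west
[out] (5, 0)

$ sense dir→north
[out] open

$ push x→north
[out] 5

$ move dir→north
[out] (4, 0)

$ sense dir→north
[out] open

$ push x→north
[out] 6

$ move dir→north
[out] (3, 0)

$ sense dir→north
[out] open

$ push x→north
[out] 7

$ move dir→north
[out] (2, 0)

$ sense dir→north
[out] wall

$ pop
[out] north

$ move dir→south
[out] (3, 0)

$ pop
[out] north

$ move dir→south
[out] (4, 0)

$ pop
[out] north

$ move dir→south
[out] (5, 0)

$ pop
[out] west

$ move dir→east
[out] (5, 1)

$ pop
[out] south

$ move dir→north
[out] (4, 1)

$ sense dir→east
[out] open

$ push x→east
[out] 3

$ move dir→east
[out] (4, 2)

$ sense dir→east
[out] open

$ push x→east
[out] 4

$ move dir→east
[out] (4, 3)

$ sense dir→south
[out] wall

$ sense dir→east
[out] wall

$ sense dir→north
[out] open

$ push x→north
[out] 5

$ move dir→north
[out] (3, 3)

$ sense dir→east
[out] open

$ push x→east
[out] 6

$ move dir→east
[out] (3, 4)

$ sense dir→north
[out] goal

$ move dir→north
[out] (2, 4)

Answer: (2, 4)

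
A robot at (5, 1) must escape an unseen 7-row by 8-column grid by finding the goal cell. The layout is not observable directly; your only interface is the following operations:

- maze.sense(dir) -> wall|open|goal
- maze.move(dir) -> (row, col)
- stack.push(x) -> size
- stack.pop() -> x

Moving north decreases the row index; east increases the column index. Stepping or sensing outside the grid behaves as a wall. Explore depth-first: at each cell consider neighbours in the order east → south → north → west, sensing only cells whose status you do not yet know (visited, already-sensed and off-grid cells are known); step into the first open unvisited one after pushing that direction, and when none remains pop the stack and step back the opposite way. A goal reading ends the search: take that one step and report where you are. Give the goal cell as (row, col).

>>> maze.sense dir=east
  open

>>> stack.push x=east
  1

>>> maze.move dir=east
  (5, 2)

>>> maze.sense dir=east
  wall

>>> maze.sense dir=south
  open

>>> stack.push x=south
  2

>>> maze.move dir=south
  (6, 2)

>>> maze.sense dir=east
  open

>>> stack.push x=east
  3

>>> maze.move dir=east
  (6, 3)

>>> maze.sense dir=east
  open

>>> stack.push x=east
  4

>>> maze.move dir=east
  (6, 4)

>>> maze.sense dir=east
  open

>>> stack.push x=east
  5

>>> maze.move dir=east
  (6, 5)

>>> maze.sense dir=east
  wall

>>> maze.sense dir=north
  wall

>>> stack.pop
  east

>>> maze.move dir=west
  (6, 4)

>>> maze.sense dir=north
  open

>>> stack.push x=north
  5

>>> maze.move dir=north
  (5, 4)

>>> maze.sense dir=north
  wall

>>> stack.pop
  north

>>> maze.move dir=south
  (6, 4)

>>> stack.pop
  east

>>> maze.move dir=west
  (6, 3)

>>> stack.pop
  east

>>> maze.move dir=west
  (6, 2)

>>> maze.sense dir=west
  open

>>> stack.push x=west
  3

>>> maze.move dir=west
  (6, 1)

>>> maze.sense dir=west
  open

>>> stack.push x=west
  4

>>> maze.move dir=west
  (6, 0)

>>> maze.sense dir=north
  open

>>> stack.push x=north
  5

>>> maze.move dir=north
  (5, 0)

>>> maze.sense dir=north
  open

>>> stack.push x=north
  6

>>> maze.move dir=north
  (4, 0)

>>> maze.sense dir=east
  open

>>> stack.push x=east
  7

>>> maze.move dir=east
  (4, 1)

>>> maze.sense dir=east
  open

>>> stack.push x=east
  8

>>> maze.move dir=east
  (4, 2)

>>> maze.sense dir=east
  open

>>> stack.push x=east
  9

>>> maze.move dir=east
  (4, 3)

>>> maze.sense dir=north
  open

>>> stack.push x=north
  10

>>> maze.move dir=north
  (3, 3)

>>> maze.sense dir=east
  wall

>>> maze.sense dir=north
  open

>>> stack.push x=north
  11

>>> maze.move dir=north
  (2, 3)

>>> maze.sense dir=east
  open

>>> stack.push x=east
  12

>>> maze.move dir=east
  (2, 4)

>>> maze.sense dir=east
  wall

>>> maze.sense dir=north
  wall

>>> stack.pop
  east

>>> maze.move dir=west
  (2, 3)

>>> maze.sense dir=north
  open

>>> stack.push x=north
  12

>>> maze.move dir=north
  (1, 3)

>>> maze.sense dir=north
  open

>>> stack.push x=north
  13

>>> maze.move dir=north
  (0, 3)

>>> maze.sense dir=east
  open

>>> stack.push x=east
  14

>>> maze.move dir=east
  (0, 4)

>>> maze.sense dir=east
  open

>>> stack.push x=east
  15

>>> maze.move dir=east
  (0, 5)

>>> maze.sense dir=east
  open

>>> stack.push x=east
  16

>>> maze.move dir=east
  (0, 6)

>>> maze.sense dir=east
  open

>>> stack.push x=east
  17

>>> maze.move dir=east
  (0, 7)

>>> maze.sense dir=south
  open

>>> stack.push x=south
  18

>>> maze.move dir=south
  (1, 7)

>>> maze.sense dir=south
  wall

>>> maze.sense dir=west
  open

>>> stack.push x=west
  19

>>> maze.move dir=west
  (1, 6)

>>> maze.sense dir=south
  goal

>>> maze.move dir=south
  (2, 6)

Answer: (2, 6)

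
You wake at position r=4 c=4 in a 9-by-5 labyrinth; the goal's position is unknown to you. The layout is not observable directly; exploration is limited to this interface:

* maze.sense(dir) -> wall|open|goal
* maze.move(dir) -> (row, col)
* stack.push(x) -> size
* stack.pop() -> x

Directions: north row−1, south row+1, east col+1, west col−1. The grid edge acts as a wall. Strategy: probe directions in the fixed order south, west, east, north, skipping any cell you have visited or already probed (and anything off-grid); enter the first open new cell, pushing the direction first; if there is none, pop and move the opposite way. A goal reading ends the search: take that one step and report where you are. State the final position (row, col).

Then sense with dir→south, → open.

I run push with x→south, → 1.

Now I run move with dir→south, and observe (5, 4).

Invoking sense with dir→south, which returns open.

Calling push with x→south, and see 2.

I use move with dir→south, and see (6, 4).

Now I run sense with dir→south, which returns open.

I invoke push with x→south, which returns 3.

I run move with dir→south, : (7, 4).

I call sense with dir→south, and get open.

Using push with x→south, and get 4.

I use move with dir→south, and see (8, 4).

Now I run sense with dir→west, : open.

I call push with x→west, → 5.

I run move with dir→west, and see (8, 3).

Next I call sense with dir→west, : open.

Now I run push with x→west, which returns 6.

Using move with dir→west, and see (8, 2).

I try sense with dir→west, — result: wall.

Invoking sense with dir→north, and see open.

Now I run push with x→north, yielding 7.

I invoke move with dir→north, : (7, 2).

Using sense with dir→west, → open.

Next I call push with x→west, and observe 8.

I use move with dir→west, and observe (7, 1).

I run sense with dir→west, yielding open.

Using push with x→west, which returns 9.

I use move with dir→west, : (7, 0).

Then sense with dir→south, and see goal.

Calling move with dir→south, and observe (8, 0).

Answer: (8, 0)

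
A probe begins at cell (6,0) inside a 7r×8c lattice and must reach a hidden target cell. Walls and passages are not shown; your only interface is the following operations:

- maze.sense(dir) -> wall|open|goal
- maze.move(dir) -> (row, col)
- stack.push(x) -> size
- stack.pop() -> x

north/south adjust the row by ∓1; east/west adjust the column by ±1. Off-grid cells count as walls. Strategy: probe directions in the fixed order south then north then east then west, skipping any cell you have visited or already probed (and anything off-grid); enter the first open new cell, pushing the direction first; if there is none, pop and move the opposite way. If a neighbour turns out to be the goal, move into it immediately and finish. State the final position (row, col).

Action: maze.sense[dir→north]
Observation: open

Action: stack.push[x→north]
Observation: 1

Action: maze.move[dir→north]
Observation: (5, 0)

Action: maze.sense[dir→north]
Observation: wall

Action: maze.sense[dir→east]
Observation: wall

Action: stack.pop[]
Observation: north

Action: maze.move[dir→south]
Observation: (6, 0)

Action: maze.sense[dir→east]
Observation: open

Action: stack.push[x→east]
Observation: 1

Action: maze.move[dir→east]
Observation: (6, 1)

Action: maze.sense[dir→east]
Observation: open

Action: stack.push[x→east]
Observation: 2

Action: maze.move[dir→east]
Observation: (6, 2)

Action: maze.sense[dir→north]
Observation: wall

Action: maze.sense[dir→east]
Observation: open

Action: stack.push[x→east]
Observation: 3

Action: maze.move[dir→east]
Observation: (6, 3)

Action: maze.sense[dir→north]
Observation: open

Action: stack.push[x→north]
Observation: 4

Action: maze.move[dir→north]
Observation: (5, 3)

Action: maze.sense[dir→north]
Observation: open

Action: stack.push[x→north]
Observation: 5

Action: maze.move[dir→north]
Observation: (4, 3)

Action: maze.sense[dir→north]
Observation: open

Action: stack.push[x→north]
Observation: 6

Action: maze.move[dir→north]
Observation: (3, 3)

Action: maze.sense[dir→north]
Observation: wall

Action: maze.sense[dir→east]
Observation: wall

Action: maze.sense[dir→west]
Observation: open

Action: stack.push[x→west]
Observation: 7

Action: maze.move[dir→west]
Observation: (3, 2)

Action: maze.sense[dir→south]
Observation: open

Action: stack.push[x→south]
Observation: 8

Action: maze.move[dir→south]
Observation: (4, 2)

Action: maze.sense[dir→west]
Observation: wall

Action: stack.pop[]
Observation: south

Action: maze.move[dir→north]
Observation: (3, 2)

Action: maze.sense[dir→north]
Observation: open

Action: stack.push[x→north]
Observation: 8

Action: maze.move[dir→north]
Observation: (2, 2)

Action: maze.sense[dir→north]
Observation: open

Action: stack.push[x→north]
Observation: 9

Action: maze.move[dir→north]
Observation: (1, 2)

Action: maze.sense[dir→north]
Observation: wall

Action: maze.sense[dir→east]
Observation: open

Action: stack.push[x→east]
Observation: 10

Action: maze.move[dir→east]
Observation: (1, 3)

Action: maze.sense[dir→north]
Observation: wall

Action: maze.sense[dir→east]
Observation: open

Action: stack.push[x→east]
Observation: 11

Action: maze.move[dir→east]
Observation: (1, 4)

Action: maze.sense[dir→south]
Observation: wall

Action: maze.sense[dir→north]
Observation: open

Action: stack.push[x→north]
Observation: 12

Action: maze.move[dir→north]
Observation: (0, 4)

Action: maze.sense[dir→east]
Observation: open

Action: stack.push[x→east]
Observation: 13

Action: maze.move[dir→east]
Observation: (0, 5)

Action: maze.sense[dir→south]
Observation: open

Action: stack.push[x→south]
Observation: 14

Action: maze.move[dir→south]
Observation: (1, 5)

Action: maze.sense[dir→south]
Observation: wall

Action: maze.sense[dir→east]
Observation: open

Action: stack.push[x→east]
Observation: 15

Action: maze.move[dir→east]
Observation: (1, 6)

Action: maze.sense[dir→south]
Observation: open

Action: stack.push[x→south]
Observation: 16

Action: maze.move[dir→south]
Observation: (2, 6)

Action: maze.sense[dir→south]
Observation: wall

Action: maze.sense[dir→east]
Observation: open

Action: stack.push[x→east]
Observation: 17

Action: maze.move[dir→east]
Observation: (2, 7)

Action: maze.sense[dir→south]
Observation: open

Action: stack.push[x→south]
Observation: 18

Action: maze.move[dir→south]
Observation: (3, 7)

Action: maze.sense[dir→south]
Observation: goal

Action: maze.move[dir→south]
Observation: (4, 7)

Answer: (4, 7)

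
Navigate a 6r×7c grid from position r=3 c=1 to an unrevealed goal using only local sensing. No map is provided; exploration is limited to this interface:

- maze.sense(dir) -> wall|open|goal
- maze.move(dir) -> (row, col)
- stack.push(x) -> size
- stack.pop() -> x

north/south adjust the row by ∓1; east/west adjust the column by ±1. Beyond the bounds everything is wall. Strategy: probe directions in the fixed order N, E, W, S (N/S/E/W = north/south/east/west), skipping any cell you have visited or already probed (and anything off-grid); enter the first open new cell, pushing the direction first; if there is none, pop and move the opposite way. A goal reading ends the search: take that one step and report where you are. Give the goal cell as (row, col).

Act: sense[dir→north]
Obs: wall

Act: sense[dir→east]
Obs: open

Act: push[x→east]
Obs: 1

Act: move[dir→east]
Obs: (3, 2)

Act: sense[dir→north]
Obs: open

Act: push[x→north]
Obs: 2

Act: move[dir→north]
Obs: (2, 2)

Act: sense[dir→north]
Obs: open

Act: push[x→north]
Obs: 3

Act: move[dir→north]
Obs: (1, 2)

Act: sense[dir→north]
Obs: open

Act: push[x→north]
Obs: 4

Act: move[dir→north]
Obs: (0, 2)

Act: sense[dir→east]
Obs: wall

Act: sense[dir→west]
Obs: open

Act: push[x→west]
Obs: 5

Act: move[dir→west]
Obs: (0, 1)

Act: sense[dir→west]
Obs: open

Act: push[x→west]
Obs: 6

Act: move[dir→west]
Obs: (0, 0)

Act: sense[dir→south]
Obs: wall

Act: pop[]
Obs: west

Act: move[dir→east]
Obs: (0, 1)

Act: sense[dir→south]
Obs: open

Act: push[x→south]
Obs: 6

Act: move[dir→south]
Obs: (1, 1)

Act: pop[]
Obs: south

Act: move[dir→north]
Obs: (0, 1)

Act: pop[]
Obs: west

Act: move[dir→east]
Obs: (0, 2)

Act: pop[]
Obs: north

Act: move[dir→south]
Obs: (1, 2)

Act: sense[dir→east]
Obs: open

Act: push[x→east]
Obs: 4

Act: move[dir→east]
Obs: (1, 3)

Act: sense[dir→east]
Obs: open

Act: push[x→east]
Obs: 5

Act: move[dir→east]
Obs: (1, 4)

Act: sense[dir→north]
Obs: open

Act: push[x→north]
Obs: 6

Act: move[dir→north]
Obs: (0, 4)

Act: sense[dir→east]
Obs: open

Act: push[x→east]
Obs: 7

Act: move[dir→east]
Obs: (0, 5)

Act: sense[dir→east]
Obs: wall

Act: sense[dir→south]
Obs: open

Act: push[x→south]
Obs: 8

Act: move[dir→south]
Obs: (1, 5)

Act: sense[dir→east]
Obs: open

Act: push[x→east]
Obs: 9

Act: move[dir→east]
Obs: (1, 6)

Act: sense[dir→south]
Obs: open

Act: push[x→south]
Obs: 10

Act: move[dir→south]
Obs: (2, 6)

Act: sense[dir→west]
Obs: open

Act: push[x→west]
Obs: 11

Act: move[dir→west]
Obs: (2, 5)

Act: sense[dir→west]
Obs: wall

Act: sense[dir→south]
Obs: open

Act: push[x→south]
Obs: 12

Act: move[dir→south]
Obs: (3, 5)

Act: sense[dir→east]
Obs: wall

Act: sense[dir→west]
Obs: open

Act: push[x→west]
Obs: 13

Act: move[dir→west]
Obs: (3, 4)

Act: sense[dir→west]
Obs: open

Act: push[x→west]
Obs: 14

Act: move[dir→west]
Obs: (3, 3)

Act: sense[dir→north]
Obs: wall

Act: sense[dir→south]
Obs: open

Act: push[x→south]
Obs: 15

Act: move[dir→south]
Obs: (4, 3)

Act: sense[dir→east]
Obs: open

Act: push[x→east]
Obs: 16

Act: move[dir→east]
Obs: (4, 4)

Act: sense[dir→east]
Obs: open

Act: push[x→east]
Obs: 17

Act: move[dir→east]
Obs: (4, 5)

Act: sense[dir→east]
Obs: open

Act: push[x→east]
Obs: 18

Act: move[dir→east]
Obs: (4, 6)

Act: sense[dir→south]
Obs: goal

Act: move[dir→south]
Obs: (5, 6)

Answer: (5, 6)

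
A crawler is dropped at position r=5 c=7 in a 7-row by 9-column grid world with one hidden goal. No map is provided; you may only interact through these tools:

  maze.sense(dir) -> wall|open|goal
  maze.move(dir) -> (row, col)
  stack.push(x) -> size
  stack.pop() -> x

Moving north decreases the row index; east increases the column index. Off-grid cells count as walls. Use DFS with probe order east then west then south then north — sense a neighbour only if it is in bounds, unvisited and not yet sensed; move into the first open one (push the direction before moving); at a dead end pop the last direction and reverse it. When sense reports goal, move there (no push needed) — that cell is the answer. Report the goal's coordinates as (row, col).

[in] maze.sense dir→east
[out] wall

[in] maze.sense dir→west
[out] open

[in] stack.push x→west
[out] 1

[in] maze.move dir→west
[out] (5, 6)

[in] maze.sense dir→west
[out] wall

[in] maze.sense dir→south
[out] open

[in] stack.push x→south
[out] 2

[in] maze.move dir→south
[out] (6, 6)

[in] maze.sense dir→east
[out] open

[in] stack.push x→east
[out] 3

[in] maze.move dir→east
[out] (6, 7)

[in] maze.sense dir→east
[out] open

[in] stack.push x→east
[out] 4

[in] maze.move dir→east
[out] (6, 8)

[in] stack.pop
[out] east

[in] maze.move dir→west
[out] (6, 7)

[in] stack.pop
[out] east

[in] maze.move dir→west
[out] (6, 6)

[in] maze.sense dir→west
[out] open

[in] stack.push x→west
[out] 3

[in] maze.move dir→west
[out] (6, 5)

[in] maze.sense dir→west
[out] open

[in] stack.push x→west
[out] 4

[in] maze.move dir→west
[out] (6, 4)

[in] maze.sense dir→west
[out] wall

[in] maze.sense dir→north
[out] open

[in] stack.push x→north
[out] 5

[in] maze.move dir→north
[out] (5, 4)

[in] maze.sense dir→west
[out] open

[in] stack.push x→west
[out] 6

[in] maze.move dir→west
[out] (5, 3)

[in] maze.sense dir→west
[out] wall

[in] maze.sense dir→north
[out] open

[in] stack.push x→north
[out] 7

[in] maze.move dir→north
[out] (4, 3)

[in] maze.sense dir→east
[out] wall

[in] maze.sense dir→west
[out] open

[in] stack.push x→west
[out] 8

[in] maze.move dir→west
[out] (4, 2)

[in] maze.sense dir→west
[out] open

[in] stack.push x→west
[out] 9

[in] maze.move dir→west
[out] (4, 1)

[in] maze.sense dir→west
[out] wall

[in] maze.sense dir→south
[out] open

[in] stack.push x→south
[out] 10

[in] maze.move dir→south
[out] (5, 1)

[in] maze.sense dir→west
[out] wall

[in] maze.sense dir→south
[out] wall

[in] stack.pop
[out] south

[in] maze.move dir→north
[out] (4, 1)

[in] maze.sense dir→north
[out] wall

[in] stack.pop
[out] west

[in] maze.move dir→east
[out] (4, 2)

[in] maze.sense dir→north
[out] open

[in] stack.push x→north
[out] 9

[in] maze.move dir→north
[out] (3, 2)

[in] maze.sense dir→east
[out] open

[in] stack.push x→east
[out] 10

[in] maze.move dir→east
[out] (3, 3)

[in] maze.sense dir→east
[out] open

[in] stack.push x→east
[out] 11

[in] maze.move dir→east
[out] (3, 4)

[in] maze.sense dir→east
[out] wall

[in] maze.sense dir→north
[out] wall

[in] stack.pop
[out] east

[in] maze.move dir→west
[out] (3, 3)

[in] maze.sense dir→north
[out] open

[in] stack.push x→north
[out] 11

[in] maze.move dir→north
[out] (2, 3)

[in] maze.sense dir→west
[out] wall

[in] maze.sense dir→north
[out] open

[in] stack.push x→north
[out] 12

[in] maze.move dir→north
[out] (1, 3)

[in] maze.sense dir→east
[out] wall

[in] maze.sense dir→west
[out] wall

[in] maze.sense dir→north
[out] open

[in] stack.push x→north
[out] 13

[in] maze.move dir→north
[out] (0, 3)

[in] maze.sense dir→east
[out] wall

[in] maze.sense dir→west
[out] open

[in] stack.push x→west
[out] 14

[in] maze.move dir→west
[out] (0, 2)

[in] maze.sense dir→west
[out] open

[in] stack.push x→west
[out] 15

[in] maze.move dir→west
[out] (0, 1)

[in] maze.sense dir→west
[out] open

[in] stack.push x→west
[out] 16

[in] maze.move dir→west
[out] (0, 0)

[in] maze.sense dir→south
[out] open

[in] stack.push x→south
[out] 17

[in] maze.move dir→south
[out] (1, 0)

[in] maze.sense dir→east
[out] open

[in] stack.push x→east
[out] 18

[in] maze.move dir→east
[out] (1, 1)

[in] maze.sense dir→south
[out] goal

[in] maze.move dir→south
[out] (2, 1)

Answer: (2, 1)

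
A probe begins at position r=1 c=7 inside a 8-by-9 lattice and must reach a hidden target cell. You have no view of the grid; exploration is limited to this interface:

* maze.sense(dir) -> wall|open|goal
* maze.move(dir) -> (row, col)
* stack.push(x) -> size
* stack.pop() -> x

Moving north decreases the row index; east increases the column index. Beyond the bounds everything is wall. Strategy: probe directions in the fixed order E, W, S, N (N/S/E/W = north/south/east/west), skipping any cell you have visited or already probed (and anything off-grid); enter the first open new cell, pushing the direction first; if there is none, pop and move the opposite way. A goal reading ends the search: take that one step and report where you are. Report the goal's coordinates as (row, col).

% sense dir→east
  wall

% sense dir→west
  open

% push x→west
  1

% move dir→west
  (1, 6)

% sense dir→west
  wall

% sense dir→south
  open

% push x→south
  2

% move dir→south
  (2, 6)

% sense dir→east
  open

% push x→east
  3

% move dir→east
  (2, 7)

% sense dir→east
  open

% push x→east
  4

% move dir→east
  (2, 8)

% sense dir→south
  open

% push x→south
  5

% move dir→south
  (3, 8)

% sense dir→west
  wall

% sense dir→south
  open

% push x→south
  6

% move dir→south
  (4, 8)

% sense dir→west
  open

% push x→west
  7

% move dir→west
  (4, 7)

% sense dir→west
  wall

% sense dir→south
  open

% push x→south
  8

% move dir→south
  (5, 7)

% sense dir→east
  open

% push x→east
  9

% move dir→east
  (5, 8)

% sense dir→south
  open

% push x→south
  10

% move dir→south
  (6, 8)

% sense dir→west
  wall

% sense dir→south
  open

% push x→south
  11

% move dir→south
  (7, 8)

% sense dir→west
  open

% push x→west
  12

% move dir→west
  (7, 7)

% sense dir→west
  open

% push x→west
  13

% move dir→west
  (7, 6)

% sense dir→west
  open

% push x→west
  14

% move dir→west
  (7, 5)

% sense dir→west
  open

% push x→west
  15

% move dir→west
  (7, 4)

% sense dir→west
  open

% push x→west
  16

% move dir→west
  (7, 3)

% sense dir→west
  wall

% sense dir→north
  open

% push x→north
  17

% move dir→north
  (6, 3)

% sense dir→east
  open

% push x→east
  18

% move dir→east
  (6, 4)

% sense dir→east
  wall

% sense dir→north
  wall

% pop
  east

% move dir→west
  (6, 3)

% sense dir→west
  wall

% sense dir→north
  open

% push x→north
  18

% move dir→north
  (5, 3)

% sense dir→west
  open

% push x→west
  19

% move dir→west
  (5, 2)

% sense dir→west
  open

% push x→west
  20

% move dir→west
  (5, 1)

% sense dir→west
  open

% push x→west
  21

% move dir→west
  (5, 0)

% sense dir→south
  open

% push x→south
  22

% move dir→south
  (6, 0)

% sense dir→east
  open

% push x→east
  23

% move dir→east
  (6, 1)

% sense dir→south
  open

% push x→south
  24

% move dir→south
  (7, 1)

% sense dir→west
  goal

% move dir→west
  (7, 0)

Answer: (7, 0)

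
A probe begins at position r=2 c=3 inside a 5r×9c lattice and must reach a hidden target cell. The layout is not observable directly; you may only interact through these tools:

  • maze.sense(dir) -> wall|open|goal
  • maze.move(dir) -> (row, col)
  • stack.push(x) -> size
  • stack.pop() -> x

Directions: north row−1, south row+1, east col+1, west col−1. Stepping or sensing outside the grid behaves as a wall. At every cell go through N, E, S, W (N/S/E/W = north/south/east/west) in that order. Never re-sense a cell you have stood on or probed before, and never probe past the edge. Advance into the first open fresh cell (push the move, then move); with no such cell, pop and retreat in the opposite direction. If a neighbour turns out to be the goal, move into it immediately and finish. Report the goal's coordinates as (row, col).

Action: maze.sense[dir='north']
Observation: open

Action: stack.push[x='north']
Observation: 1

Action: maze.move[dir='north']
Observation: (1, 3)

Action: maze.sense[dir='north']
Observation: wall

Action: maze.sense[dir='east']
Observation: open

Action: stack.push[x='east']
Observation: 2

Action: maze.move[dir='east']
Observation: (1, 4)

Action: maze.sense[dir='north']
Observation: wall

Action: maze.sense[dir='east']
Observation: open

Action: stack.push[x='east']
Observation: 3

Action: maze.move[dir='east']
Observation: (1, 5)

Action: maze.sense[dir='north']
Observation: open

Action: stack.push[x='north']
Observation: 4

Action: maze.move[dir='north']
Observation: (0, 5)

Action: maze.sense[dir='east']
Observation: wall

Action: stack.pop[]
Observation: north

Action: maze.move[dir='south']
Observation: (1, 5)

Action: maze.sense[dir='east']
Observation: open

Action: stack.push[x='east']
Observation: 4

Action: maze.move[dir='east']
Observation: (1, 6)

Action: maze.sense[dir='east']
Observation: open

Action: stack.push[x='east']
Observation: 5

Action: maze.move[dir='east']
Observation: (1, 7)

Action: maze.sense[dir='north']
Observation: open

Action: stack.push[x='north']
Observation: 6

Action: maze.move[dir='north']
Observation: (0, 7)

Action: maze.sense[dir='east']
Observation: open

Action: stack.push[x='east']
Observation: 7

Action: maze.move[dir='east']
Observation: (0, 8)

Action: maze.sense[dir='south']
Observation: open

Action: stack.push[x='south']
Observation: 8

Action: maze.move[dir='south']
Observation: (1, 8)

Action: maze.sense[dir='south']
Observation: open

Action: stack.push[x='south']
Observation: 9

Action: maze.move[dir='south']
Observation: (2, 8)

Action: maze.sense[dir='south']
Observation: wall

Action: maze.sense[dir='west']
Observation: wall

Action: stack.pop[]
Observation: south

Action: maze.move[dir='north']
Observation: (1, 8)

Action: stack.pop[]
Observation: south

Action: maze.move[dir='north']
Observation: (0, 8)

Action: stack.pop[]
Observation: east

Action: maze.move[dir='west']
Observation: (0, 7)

Action: stack.pop[]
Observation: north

Action: maze.move[dir='south']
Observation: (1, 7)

Action: stack.pop[]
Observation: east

Action: maze.move[dir='west']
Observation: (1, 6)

Action: maze.sense[dir='south']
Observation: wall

Action: stack.pop[]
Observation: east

Action: maze.move[dir='west']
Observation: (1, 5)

Action: maze.sense[dir='south']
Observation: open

Action: stack.push[x='south']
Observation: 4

Action: maze.move[dir='south']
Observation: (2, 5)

Action: maze.sense[dir='south']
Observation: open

Action: stack.push[x='south']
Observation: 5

Action: maze.move[dir='south']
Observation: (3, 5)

Action: maze.sense[dir='east']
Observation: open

Action: stack.push[x='east']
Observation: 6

Action: maze.move[dir='east']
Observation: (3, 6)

Action: maze.sense[dir='east']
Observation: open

Action: stack.push[x='east']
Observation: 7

Action: maze.move[dir='east']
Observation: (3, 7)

Action: maze.sense[dir='south']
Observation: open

Action: stack.push[x='south']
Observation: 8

Action: maze.move[dir='south']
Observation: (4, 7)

Action: maze.sense[dir='east']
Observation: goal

Action: maze.move[dir='east']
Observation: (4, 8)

Answer: (4, 8)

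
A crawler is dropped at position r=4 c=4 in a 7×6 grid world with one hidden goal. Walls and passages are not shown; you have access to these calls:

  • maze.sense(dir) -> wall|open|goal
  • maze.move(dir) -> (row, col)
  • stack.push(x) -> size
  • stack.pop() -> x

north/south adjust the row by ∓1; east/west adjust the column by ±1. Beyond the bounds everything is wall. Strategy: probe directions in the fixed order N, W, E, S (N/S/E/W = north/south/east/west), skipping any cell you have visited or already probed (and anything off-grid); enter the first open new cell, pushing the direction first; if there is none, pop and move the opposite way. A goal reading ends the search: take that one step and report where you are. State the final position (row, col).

% sense dir: north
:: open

% push x: north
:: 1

% move dir: north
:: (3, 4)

% sense dir: north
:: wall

% sense dir: west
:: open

% push x: west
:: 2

% move dir: west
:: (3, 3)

% sense dir: north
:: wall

% sense dir: west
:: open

% push x: west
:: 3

% move dir: west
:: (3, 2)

% sense dir: north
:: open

% push x: north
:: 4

% move dir: north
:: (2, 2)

% sense dir: north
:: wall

% sense dir: west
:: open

% push x: west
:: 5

% move dir: west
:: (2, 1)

% sense dir: north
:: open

% push x: north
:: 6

% move dir: north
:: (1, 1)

% sense dir: north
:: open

% push x: north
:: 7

% move dir: north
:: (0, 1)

% sense dir: west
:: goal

% move dir: west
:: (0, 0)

Answer: (0, 0)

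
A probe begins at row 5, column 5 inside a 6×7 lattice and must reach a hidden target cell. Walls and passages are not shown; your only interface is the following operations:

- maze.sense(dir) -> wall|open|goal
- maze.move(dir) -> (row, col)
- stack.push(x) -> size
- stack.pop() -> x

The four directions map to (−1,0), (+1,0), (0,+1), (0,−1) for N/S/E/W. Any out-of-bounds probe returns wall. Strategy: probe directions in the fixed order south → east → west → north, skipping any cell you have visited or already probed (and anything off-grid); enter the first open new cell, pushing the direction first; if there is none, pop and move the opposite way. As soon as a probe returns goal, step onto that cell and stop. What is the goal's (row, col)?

-> maze.sense(dir='east')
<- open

-> stack.push(x='east')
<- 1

-> maze.move(dir='east')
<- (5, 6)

-> maze.sense(dir='north')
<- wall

-> stack.pop()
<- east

-> maze.move(dir='west')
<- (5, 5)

-> maze.sense(dir='west')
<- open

-> stack.push(x='west')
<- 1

-> maze.move(dir='west')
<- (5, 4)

-> maze.sense(dir='west')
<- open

-> stack.push(x='west')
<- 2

-> maze.move(dir='west')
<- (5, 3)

-> maze.sense(dir='west')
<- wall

-> maze.sense(dir='north')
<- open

-> stack.push(x='north')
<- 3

-> maze.move(dir='north')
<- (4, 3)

-> maze.sense(dir='east')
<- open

-> stack.push(x='east')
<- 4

-> maze.move(dir='east')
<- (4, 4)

-> maze.sense(dir='east')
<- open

-> stack.push(x='east')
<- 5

-> maze.move(dir='east')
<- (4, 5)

-> maze.sense(dir='north')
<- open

-> stack.push(x='north')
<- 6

-> maze.move(dir='north')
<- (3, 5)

-> maze.sense(dir='east')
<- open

-> stack.push(x='east')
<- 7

-> maze.move(dir='east')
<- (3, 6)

-> maze.sense(dir='north')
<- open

-> stack.push(x='north')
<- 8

-> maze.move(dir='north')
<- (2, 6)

-> maze.sense(dir='west')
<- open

-> stack.push(x='west')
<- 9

-> maze.move(dir='west')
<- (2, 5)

-> maze.sense(dir='west')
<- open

-> stack.push(x='west')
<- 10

-> maze.move(dir='west')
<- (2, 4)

-> maze.sense(dir='south')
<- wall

-> maze.sense(dir='west')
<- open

-> stack.push(x='west')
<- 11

-> maze.move(dir='west')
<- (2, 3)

-> maze.sense(dir='south')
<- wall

-> maze.sense(dir='west')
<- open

-> stack.push(x='west')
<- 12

-> maze.move(dir='west')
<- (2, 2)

-> maze.sense(dir='south')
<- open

-> stack.push(x='south')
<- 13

-> maze.move(dir='south')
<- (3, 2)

-> maze.sense(dir='south')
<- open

-> stack.push(x='south')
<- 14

-> maze.move(dir='south')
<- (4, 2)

-> maze.sense(dir='west')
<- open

-> stack.push(x='west')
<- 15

-> maze.move(dir='west')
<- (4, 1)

-> maze.sense(dir='south')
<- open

-> stack.push(x='south')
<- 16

-> maze.move(dir='south')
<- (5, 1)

-> maze.sense(dir='west')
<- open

-> stack.push(x='west')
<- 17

-> maze.move(dir='west')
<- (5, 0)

-> maze.sense(dir='north')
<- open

-> stack.push(x='north')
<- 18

-> maze.move(dir='north')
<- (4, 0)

-> maze.sense(dir='north')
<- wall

-> stack.pop()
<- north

-> maze.move(dir='south')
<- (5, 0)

-> stack.pop()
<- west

-> maze.move(dir='east')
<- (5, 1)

-> stack.pop()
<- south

-> maze.move(dir='north')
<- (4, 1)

-> maze.sense(dir='north')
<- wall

-> stack.pop()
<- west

-> maze.move(dir='east')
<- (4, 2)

-> stack.pop()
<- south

-> maze.move(dir='north')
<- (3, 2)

-> stack.pop()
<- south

-> maze.move(dir='north')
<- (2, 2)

-> maze.sense(dir='west')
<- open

-> stack.push(x='west')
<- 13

-> maze.move(dir='west')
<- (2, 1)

-> maze.sense(dir='west')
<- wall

-> maze.sense(dir='north')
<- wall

-> stack.pop()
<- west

-> maze.move(dir='east')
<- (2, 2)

-> maze.sense(dir='north')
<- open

-> stack.push(x='north')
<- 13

-> maze.move(dir='north')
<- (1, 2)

-> maze.sense(dir='east')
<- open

-> stack.push(x='east')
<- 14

-> maze.move(dir='east')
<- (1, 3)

-> maze.sense(dir='east')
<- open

-> stack.push(x='east')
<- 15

-> maze.move(dir='east')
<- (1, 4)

-> maze.sense(dir='east')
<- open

-> stack.push(x='east')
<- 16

-> maze.move(dir='east')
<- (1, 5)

-> maze.sense(dir='east')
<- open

-> stack.push(x='east')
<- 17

-> maze.move(dir='east')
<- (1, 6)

-> maze.sense(dir='north')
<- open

-> stack.push(x='north')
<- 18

-> maze.move(dir='north')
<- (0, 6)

-> maze.sense(dir='west')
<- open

-> stack.push(x='west')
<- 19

-> maze.move(dir='west')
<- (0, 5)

-> maze.sense(dir='west')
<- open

-> stack.push(x='west')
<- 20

-> maze.move(dir='west')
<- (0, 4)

-> maze.sense(dir='west')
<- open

-> stack.push(x='west')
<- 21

-> maze.move(dir='west')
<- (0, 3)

-> maze.sense(dir='west')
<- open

-> stack.push(x='west')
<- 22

-> maze.move(dir='west')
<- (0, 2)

-> maze.sense(dir='west')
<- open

-> stack.push(x='west')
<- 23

-> maze.move(dir='west')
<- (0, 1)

-> maze.sense(dir='west')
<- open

-> stack.push(x='west')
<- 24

-> maze.move(dir='west')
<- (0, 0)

-> maze.sense(dir='south')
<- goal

-> maze.move(dir='south')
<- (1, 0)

Answer: (1, 0)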